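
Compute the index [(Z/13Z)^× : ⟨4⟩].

2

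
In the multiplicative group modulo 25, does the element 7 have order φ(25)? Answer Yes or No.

No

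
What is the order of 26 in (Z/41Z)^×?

Since 26 ∈ (Z/41Z)^×, its order divides φ(41) = 41 − 1 = 40 = 2^3 · 5.
Divisors of 40: 1, 2, 4, 5, 8, 10, 20, 40.
Test each divisor d:
26^1 ≡ 26 (mod 41)
26^2 ≡ 20 (mod 41)
26^4 ≡ 31 (mod 41)
26^5 ≡ 27 (mod 41)
26^8 ≡ 18 (mod 41)
26^10 ≡ 32 (mod 41)
26^20 ≡ 40 (mod 41)
26^40 ≡ 1 (mod 41) ✓
The smallest such exponent is 40, so the order of 26 is 40.

40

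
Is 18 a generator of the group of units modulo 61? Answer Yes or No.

Yes

φ(61) = 61 − 1 = 60 = 2^2 · 3 · 5.
18 is a primitive root mod 61 iff 18^(φ(61)/q) ≢ 1 for every prime q | φ(61), i.e. q ∈ {2, 3, 5}.
18^30 ≡ 60 (mod 61)  [q = 2: ≢ 1 ✓]
18^20 ≡ 47 (mod 61)  [q = 3: ≢ 1 ✓]
18^12 ≡ 58 (mod 61)  [q = 5: ≢ 1 ✓]
Every test exponent gives a nontrivial residue, hence 18 generates the full group.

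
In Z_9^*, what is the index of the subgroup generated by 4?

The order of 4 must divide φ(9) = φ(3^2) = 3·(3−1) = 6 = 2 · 3.
Divisors of 6: 1, 2, 3, 6.
Check 4^d mod 9 for each divisor in increasing order:
4^1 ≡ 4 (mod 9)
4^2 ≡ 7 (mod 9)
4^3 ≡ 1 (mod 9) ✓
So ord_9(4) = 3, hence |⟨4⟩| = 3.
The index is φ(9) / ord(4) = 6 / 3 = 2.

2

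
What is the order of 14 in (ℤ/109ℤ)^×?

108

The order of 14 must divide φ(109) = 109 − 1 = 108 = 2^2 · 3^3.
Divisors of 108: 1, 2, 3, 4, 6, 9, 12, 18, 27, 36, 54, 108.
Evaluate successive powers at the divisors of 108:
14^1 ≡ 14 (mod 109)
14^2 ≡ 87 (mod 109)
14^3 ≡ 19 (mod 109)
14^4 ≡ 48 (mod 109)
14^6 ≡ 34 (mod 109)
14^9 ≡ 101 (mod 109)
14^12 ≡ 66 (mod 109)
14^18 ≡ 64 (mod 109)
14^27 ≡ 33 (mod 109)
14^36 ≡ 63 (mod 109)
14^54 ≡ 108 (mod 109)
14^108 ≡ 1 (mod 109) ✓
So ord_109(14) = 108.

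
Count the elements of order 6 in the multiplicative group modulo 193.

2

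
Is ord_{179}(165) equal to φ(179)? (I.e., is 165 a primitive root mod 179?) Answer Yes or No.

φ(179) = 179 − 1 = 178 = 2 · 89.
It suffices to check that the order of 165 is not a proper divisor of 178: compute 165^(178/q) for q ∈ {2, 89}.
165^89 ≡ 178 (mod 179)  [q = 2: ≢ 1 ✓]
165^2 ≡ 17 (mod 179)  [q = 89: ≢ 1 ✓]
Every test exponent gives a nontrivial residue, hence 165 generates the full group.

Yes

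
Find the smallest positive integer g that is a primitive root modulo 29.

φ(29) = 29 − 1 = 28 = 2^2 · 7.
g is a primitive root iff g^(28/q) ≢ 1 (mod 29) for each prime q ∈ {2, 7}.
g = 2: 2^14 ≡ 28; 2^4 ≡ 16 — none is 1, so 2 is a primitive root.
Hence the least primitive root of 29 is 2.

2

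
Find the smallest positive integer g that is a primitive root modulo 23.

φ(23) = 23 − 1 = 22 = 2 · 11.
g is a primitive root iff g^(22/q) ≢ 1 (mod 23) for each prime q ∈ {2, 11}.
g = 2: 2^11 ≡ 1 — hits 1, so not a primitive root.
g = 3: 3^11 ≡ 1 — hits 1, so not a primitive root.
g = 4: 4^11 ≡ 1 — hits 1, so not a primitive root.
g = 5: 5^11 ≡ 22; 5^2 ≡ 2 — none is 1, so 5 is a primitive root.
So 5 is the smallest generator of (Z/23Z)^×.

5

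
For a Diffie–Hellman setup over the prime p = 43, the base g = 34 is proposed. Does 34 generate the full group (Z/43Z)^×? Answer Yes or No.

Yes

φ(43) = 43 − 1 = 42 = 2 · 3 · 7.
Test 34^(42/q) mod 43 for each prime factor q of 42:
34^21 ≡ 42 (mod 43)  [q = 2: ≢ 1 ✓]
34^14 ≡ 6 (mod 43)  [q = 3: ≢ 1 ✓]
34^6 ≡ 4 (mod 43)  [q = 7: ≢ 1 ✓]
All checks pass, so 34 has order 42 and is a primitive root modulo 43.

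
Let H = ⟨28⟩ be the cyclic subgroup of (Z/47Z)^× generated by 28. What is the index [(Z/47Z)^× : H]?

Since 28 ∈ (Z/47Z)^×, its order divides φ(47) = 47 − 1 = 46 = 2 · 23.
Divisors of 46: 1, 2, 23, 46.
Evaluate successive powers at the divisors of 46:
28^1 ≡ 28
28^2 ≡ 32
28^23 ≡ 1
The order of 28 is 23, so the subgroup it generates has 23 elements.
The index is φ(47) / ord(28) = 46 / 23 = 2.

2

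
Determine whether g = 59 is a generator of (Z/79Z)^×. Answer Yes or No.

φ(79) = 79 − 1 = 78 = 2 · 3 · 13.
59 is a primitive root mod 79 iff 59^(φ(79)/q) ≢ 1 for every prime q | φ(79), i.e. q ∈ {2, 3, 13}.
59^39 ≡ 78 (mod 79)  [q = 2: ≢ 1 ✓]
59^26 ≡ 23 (mod 79)  [q = 3: ≢ 1 ✓]
59^6 ≡ 46 (mod 79)  [q = 13: ≢ 1 ✓]
None equal 1, so ord_79(59) = 78: 59 is a primitive root.

Yes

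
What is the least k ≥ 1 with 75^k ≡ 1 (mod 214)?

53

The order of 75 must divide φ(214) = φ(2)·φ(107) = 1·106 = 106 = 2 · 53.
Divisors of 106: 1, 2, 53, 106.
Evaluate successive powers at the divisors of 106:
75^1 ≡ 75 (mod 214)
75^2 ≡ 61 (mod 214)
75^53 ≡ 1 (mod 214) ✓
Hence ord(75) = 53.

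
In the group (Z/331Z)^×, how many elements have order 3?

φ(331) = 331 − 1 = 330 = 2 · 3 · 5 · 11.
In a cyclic group of order 330, there are φ(d) elements of order d for each divisor d of 330, and zero for non-divisors.
3 | 330, and φ(3) = 3 − 1 = 2.

2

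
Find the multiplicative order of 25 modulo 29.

ord(25) | φ(29) = 29 − 1 = 28 = 2^2 · 7.
Divisors of 28: 1, 2, 4, 7, 14, 28.
Check 25^d mod 29 for each divisor in increasing order:
25^1 ≡ 25
25^2 ≡ 16
25^4 ≡ 24
25^7 ≡ 1
So ord_29(25) = 7.

7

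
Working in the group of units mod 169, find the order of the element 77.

The order of 77 must divide φ(169) = φ(13^2) = 13·(13−1) = 156 = 2^2 · 3 · 13.
Divisors of 156: 1, 2, 3, 4, 6, 12, 13, 26, 39, 52, 78, 156.
Compute 77^d (mod 169) for the divisors d until we hit 1:
77^1 ≡ 77
77^2 ≡ 14
77^3 ≡ 64
77^4 ≡ 27
77^6 ≡ 40
77^12 ≡ 79
77^13 ≡ 168
77^26 ≡ 1
So ord_169(77) = 26.

26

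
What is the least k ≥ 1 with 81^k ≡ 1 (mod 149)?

37

The order of 81 must divide φ(149) = 149 − 1 = 148 = 2^2 · 37.
Divisors of 148: 1, 2, 4, 37, 74, 148.
Compute 81^d (mod 149) for the divisors d until we hit 1:
81^1 ≡ 81 (mod 149)
81^2 ≡ 5 (mod 149)
81^4 ≡ 25 (mod 149)
81^37 ≡ 1 (mod 149) ✓
Therefore the multiplicative order of 81 modulo 149 is 37.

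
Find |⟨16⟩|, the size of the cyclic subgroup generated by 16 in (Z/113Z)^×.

7

ord(16) | φ(113) = 113 − 1 = 112 = 2^4 · 7.
Divisors of 112: 1, 2, 4, 7, 8, 14, 16, 28, 56, 112.
Evaluate successive powers at the divisors of 112:
16^1 ≡ 16
16^2 ≡ 30
16^4 ≡ 109
16^7 ≡ 1
So ord_113(16) = 7.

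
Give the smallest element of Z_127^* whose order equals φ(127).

φ(127) = 127 − 1 = 126 = 2 · 3^2 · 7.
Test candidates g = 2, 3, … against the prime factors q ∈ {2, 3, 7} of φ(127): g is a generator iff g^(126/q) ≢ 1 for every such q.
g = 2: 2^63 ≡ 1 — hits 1, so not a primitive root.
g = 3: 3^63 ≡ 126; 3^42 ≡ 107; 3^18 ≡ 4 — none is 1, so 3 is a primitive root.
So 3 is the smallest generator of (Z/127Z)^×.

3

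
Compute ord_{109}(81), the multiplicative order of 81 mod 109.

27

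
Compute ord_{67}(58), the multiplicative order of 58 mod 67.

22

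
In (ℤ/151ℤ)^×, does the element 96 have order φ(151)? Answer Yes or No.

Yes

φ(151) = 151 − 1 = 150 = 2 · 3 · 5^2.
It suffices to check that the order of 96 is not a proper divisor of 150: compute 96^(150/q) for q ∈ {2, 3, 5}.
96^75 ≡ 150 (mod 151)  [q = 2: ≢ 1 ✓]
96^50 ≡ 118 (mod 151)  [q = 3: ≢ 1 ✓]
96^30 ≡ 59 (mod 151)  [q = 5: ≢ 1 ✓]
None equal 1, so ord_151(96) = 150: 96 is a primitive root.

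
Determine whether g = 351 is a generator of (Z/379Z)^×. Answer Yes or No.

φ(379) = 379 − 1 = 378 = 2 · 3^3 · 7.
It suffices to check that the order of 351 is not a proper divisor of 378: compute 351^(378/q) for q ∈ {2, 3, 7}.
351^189 ≡ 1 (mod 379)  [q = 2: ≡ 1 ✗]
351^126 ≡ 327 (mod 379)  [q = 3: ≢ 1 ✓]
351^54 ≡ 138 (mod 379)  [q = 7: ≢ 1 ✓]
351^189 ≡ 1 shows ord(351) | 189, strictly less than φ(379); not a primitive root.

No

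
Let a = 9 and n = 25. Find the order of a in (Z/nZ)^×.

10

The order of 9 must divide φ(25) = φ(5^2) = 5·(5−1) = 20 = 2^2 · 5.
Divisors of 20: 1, 2, 4, 5, 10, 20.
Check 9^d mod 25 for each divisor in increasing order:
9^1 ≡ 9 (mod 25)
9^2 ≡ 6 (mod 25)
9^4 ≡ 11 (mod 25)
9^5 ≡ 24 (mod 25)
9^10 ≡ 1 (mod 25) ✓
Therefore the multiplicative order of 9 modulo 25 is 10.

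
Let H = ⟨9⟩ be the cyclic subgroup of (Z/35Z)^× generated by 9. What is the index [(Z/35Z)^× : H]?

Since 9 ∈ (Z/35Z)^×, its order divides φ(35) = φ(5·7) = (5−1)·(7−1) = 4·6 = 24 = 2^3 · 3.
Divisors of 24: 1, 2, 3, 4, 6, 8, 12, 24.
Evaluate successive powers at the divisors of 24:
9^1 ≡ 9 (mod 35)
9^2 ≡ 11 (mod 35)
9^3 ≡ 29 (mod 35)
9^4 ≡ 16 (mod 35)
9^6 ≡ 1 (mod 35) ✓
So ord_35(9) = 6, hence |⟨9⟩| = 6.
[(Z/35Z)^× : ⟨9⟩] = 24/6 = 4.

4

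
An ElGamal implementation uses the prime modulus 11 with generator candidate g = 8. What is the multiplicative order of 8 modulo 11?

10

Since 8 ∈ (Z/11Z)^×, its order divides φ(11) = 11 − 1 = 10 = 2 · 5.
Divisors of 10: 1, 2, 5, 10.
Test each divisor d:
8^1 ≡ 8 (mod 11)
8^2 ≡ 9 (mod 11)
8^5 ≡ 10 (mod 11)
8^10 ≡ 1 (mod 11) ✓
The smallest such exponent is 10, so the order of 8 is 10.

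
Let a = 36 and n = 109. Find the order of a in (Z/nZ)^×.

54

ord(36) | φ(109) = 109 − 1 = 108 = 2^2 · 3^3.
Divisors of 108: 1, 2, 3, 4, 6, 9, 12, 18, 27, 36, 54, 108.
Evaluate successive powers at the divisors of 108:
36^1 ≡ 36 (mod 109)
36^2 ≡ 97 (mod 109)
36^3 ≡ 4 (mod 109)
36^4 ≡ 35 (mod 109)
36^6 ≡ 16 (mod 109)
36^9 ≡ 64 (mod 109)
36^12 ≡ 38 (mod 109)
36^18 ≡ 63 (mod 109)
36^27 ≡ 108 (mod 109)
36^36 ≡ 45 (mod 109)
36^54 ≡ 1 (mod 109) ✓
The smallest such exponent is 54, so the order of 36 is 54.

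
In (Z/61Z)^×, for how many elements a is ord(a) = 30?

8

φ(61) = 61 − 1 = 60 = 2^2 · 3 · 5.
Since (Z/61Z)^× is cyclic of order 60, the number of elements of order d is φ(d) when d | 60 and 0 otherwise.
30 = 2 · 3 · 5 divides 60, and φ(30) = 8.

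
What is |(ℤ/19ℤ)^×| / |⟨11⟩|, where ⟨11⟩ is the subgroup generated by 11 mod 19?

6

The order of 11 must divide φ(19) = 19 − 1 = 18 = 2 · 3^2.
Divisors of 18: 1, 2, 3, 6, 9, 18.
Compute 11^d (mod 19) for the divisors d until we hit 1:
11^1 ≡ 11 (mod 19)
11^2 ≡ 7 (mod 19)
11^3 ≡ 1 (mod 19) ✓
The order of 11 is 3, so the subgroup it generates has 3 elements.
The index is φ(19) / ord(11) = 18 / 3 = 6.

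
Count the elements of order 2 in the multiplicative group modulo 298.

1

φ(298) = φ(2)·φ(149) = 1·148 = 148 = 2^2 · 37.
(Z/298Z)^× is cyclic (|G| = 148); a cyclic group of order m has exactly φ(d) elements of each order d | m, and none otherwise.
2 | 148, and φ(2) = 2 − 1 = 1.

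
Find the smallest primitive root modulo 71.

φ(71) = 71 − 1 = 70 = 2 · 5 · 7.
Test candidates g = 2, 3, … against the prime factors q ∈ {2, 5, 7} of φ(71): g is a generator iff g^(70/q) ≢ 1 for every such q.
g = 2: 2^35 ≡ 1 — hits 1, so not a primitive root.
g = 3: 3^35 ≡ 1 — hits 1, so not a primitive root.
g = 4: 4^35 ≡ 1 — hits 1, so not a primitive root.
g = 5: 5^35 ≡ 1 — hits 1, so not a primitive root.
g = 6: 6^35 ≡ 1 — hits 1, so not a primitive root.
g = 7: 7^35 ≡ 70; 7^14 ≡ 54; 7^10 ≡ 45 — none is 1, so 7 is a primitive root.
Hence the least primitive root of 71 is 7.

7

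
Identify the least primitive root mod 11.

2

φ(11) = 11 − 1 = 10 = 2 · 5.
Test candidates g = 2, 3, … against the prime factors q ∈ {2, 5} of φ(11): g is a generator iff g^(10/q) ≢ 1 for every such q.
g = 2: 2^5 ≡ 10; 2^2 ≡ 4 — none is 1, so 2 is a primitive root.
So 2 is the smallest generator of (Z/11Z)^×.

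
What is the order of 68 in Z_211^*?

By Lagrange's theorem, ord_211(68) divides φ(211) = 211 − 1 = 210 = 2 · 3 · 5 · 7.
Divisors of 210: 1, 2, 3, 5, 6, 7, 10, 14, 15, 21, 30, 35, 42, 70, 105, 210.
Compute 68^d (mod 211) for the divisors d until we hit 1:
68^1 ≡ 68
68^2 ≡ 193
68^3 ≡ 42
68^5 ≡ 88
68^6 ≡ 76
68^7 ≡ 104
68^10 ≡ 148
68^14 ≡ 55
68^15 ≡ 153
68^21 ≡ 23
68^30 ≡ 199
68^35 ≡ 210
68^42 ≡ 107
68^70 ≡ 1
Hence ord(68) = 70.

70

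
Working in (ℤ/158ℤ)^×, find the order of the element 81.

ord(81) | φ(158) = φ(2)·φ(79) = 1·78 = 78 = 2 · 3 · 13.
Divisors of 78: 1, 2, 3, 6, 13, 26, 39, 78.
Evaluate successive powers at the divisors of 78:
81^1 ≡ 81 (mod 158)
81^2 ≡ 83 (mod 158)
81^3 ≡ 87 (mod 158)
81^6 ≡ 143 (mod 158)
81^13 ≡ 55 (mod 158)
81^26 ≡ 23 (mod 158)
81^39 ≡ 1 (mod 158) ✓
So ord_158(81) = 39.

39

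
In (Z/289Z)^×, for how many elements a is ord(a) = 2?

1

φ(289) = φ(17^2) = 17·(17−1) = 272 = 2^4 · 17.
In a cyclic group of order 272, there are φ(d) elements of order d for each divisor d of 272, and zero for non-divisors.
2 | 272, and φ(2) = 2 − 1 = 1.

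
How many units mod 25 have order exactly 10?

φ(25) = φ(5^2) = 5·(5−1) = 20 = 2^2 · 5.
In a cyclic group of order 20, there are φ(d) elements of order d for each divisor d of 20, and zero for non-divisors.
10 = 2 · 5 divides 20, and φ(10) = 4.

4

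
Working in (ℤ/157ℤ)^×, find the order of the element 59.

Since 59 ∈ (Z/157Z)^×, its order divides φ(157) = 157 − 1 = 156 = 2^2 · 3 · 13.
Divisors of 156: 1, 2, 3, 4, 6, 12, 13, 26, 39, 52, 78, 156.
Test each divisor d:
59^1 ≡ 59 (mod 157)
59^2 ≡ 27 (mod 157)
59^3 ≡ 23 (mod 157)
59^4 ≡ 101 (mod 157)
59^6 ≡ 58 (mod 157)
59^12 ≡ 67 (mod 157)
59^13 ≡ 28 (mod 157)
59^26 ≡ 156 (mod 157)
59^39 ≡ 129 (mod 157)
59^52 ≡ 1 (mod 157) ✓
So ord_157(59) = 52.

52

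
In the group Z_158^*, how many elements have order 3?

2

φ(158) = φ(2)·φ(79) = 1·78 = 78 = 2 · 3 · 13.
In a cyclic group of order 78, there are φ(d) elements of order d for each divisor d of 78, and zero for non-divisors.
3 | 78, and φ(3) = 3 − 1 = 2.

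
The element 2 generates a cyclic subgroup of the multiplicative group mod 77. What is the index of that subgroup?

ord(2) | φ(77) = φ(7·11) = (7−1)·(11−1) = 6·10 = 60 = 2^2 · 3 · 5.
Divisors of 60: 1, 2, 3, 4, 5, 6, 10, 12, 15, 20, 30, 60.
Test each divisor d:
2^1 ≡ 2 (mod 77)
2^2 ≡ 4 (mod 77)
2^3 ≡ 8 (mod 77)
2^4 ≡ 16 (mod 77)
2^5 ≡ 32 (mod 77)
2^6 ≡ 64 (mod 77)
2^10 ≡ 23 (mod 77)
2^12 ≡ 15 (mod 77)
2^15 ≡ 43 (mod 77)
2^20 ≡ 67 (mod 77)
2^30 ≡ 1 (mod 77) ✓
So ord_77(2) = 30, hence |⟨2⟩| = 30.
[(Z/77Z)^× : ⟨2⟩] = 60/30 = 2.

2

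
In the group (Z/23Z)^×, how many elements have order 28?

0

φ(23) = 23 − 1 = 22 = 2 · 11.
In a cyclic group of order 22, there are φ(d) elements of order d for each divisor d of 22, and zero for non-divisors.
Since 28 ∤ 22, the count is 0.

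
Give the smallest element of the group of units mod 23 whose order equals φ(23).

φ(23) = 23 − 1 = 22 = 2 · 11.
Test candidates g = 2, 3, … against the prime factors q ∈ {2, 11} of φ(23): g is a generator iff g^(22/q) ≢ 1 for every such q.
g = 2: 2^11 ≡ 1 — hits 1, so not a primitive root.
g = 3: 3^11 ≡ 1 — hits 1, so not a primitive root.
g = 4: 4^11 ≡ 1 — hits 1, so not a primitive root.
g = 5: 5^11 ≡ 22; 5^2 ≡ 2 — none is 1, so 5 is a primitive root.
Hence the least primitive root of 23 is 5.

5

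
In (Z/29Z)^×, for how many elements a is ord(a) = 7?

6

φ(29) = 29 − 1 = 28 = 2^2 · 7.
In a cyclic group of order 28, there are φ(d) elements of order d for each divisor d of 28, and zero for non-divisors.
7 | 28, and φ(7) = 7 − 1 = 6.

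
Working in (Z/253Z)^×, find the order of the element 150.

By Lagrange's theorem, ord_253(150) divides φ(253) = φ(11·23) = (11−1)·(23−1) = 10·22 = 220 = 2^2 · 5 · 11.
Divisors of 220: 1, 2, 4, 5, 10, 11, 20, 22, 44, 55, 110, 220.
Check 150^d mod 253 for each divisor in increasing order:
150^1 ≡ 150 (mod 253)
150^2 ≡ 236 (mod 253)
150^4 ≡ 36 (mod 253)
150^5 ≡ 87 (mod 253)
150^10 ≡ 232 (mod 253)
150^11 ≡ 139 (mod 253)
150^20 ≡ 188 (mod 253)
150^22 ≡ 93 (mod 253)
150^44 ≡ 47 (mod 253)
150^55 ≡ 208 (mod 253)
150^110 ≡ 1 (mod 253) ✓
Hence ord(150) = 110.

110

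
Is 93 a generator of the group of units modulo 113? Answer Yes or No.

Yes

φ(113) = 113 − 1 = 112 = 2^4 · 7.
An element g generates (Z/113Z)^× iff g^(112/q) ≢ 1 (mod 113) for each prime q ∈ {2, 7}.
93^56 ≡ 112 (mod 113)  [q = 2: ≢ 1 ✓]
93^16 ≡ 28 (mod 113)  [q = 7: ≢ 1 ✓]
Every test exponent gives a nontrivial residue, hence 93 generates the full group.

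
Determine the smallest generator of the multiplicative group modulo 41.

φ(41) = 41 − 1 = 40 = 2^3 · 5.
Test candidates g = 2, 3, … against the prime factors q ∈ {2, 5} of φ(41): g is a generator iff g^(40/q) ≢ 1 for every such q.
g = 2: 2^20 ≡ 1 — hits 1, so not a primitive root.
g = 3: 3^20 ≡ 40; 3^8 ≡ 1 — hits 1, so not a primitive root.
g = 4: 4^20 ≡ 1 — hits 1, so not a primitive root.
g = 5: 5^20 ≡ 1 — hits 1, so not a primitive root.
g = 6: 6^20 ≡ 40; 6^8 ≡ 10 — none is 1, so 6 is a primitive root.
The smallest primitive root modulo 41 is 6.

6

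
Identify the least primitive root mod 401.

φ(401) = 401 − 1 = 400 = 2^4 · 5^2.
Test candidates g = 2, 3, … against the prime factors q ∈ {2, 5} of φ(401): g is a generator iff g^(400/q) ≢ 1 for every such q.
g = 2: 2^200 ≡ 1 — hits 1, so not a primitive root.
g = 3: 3^200 ≡ 400; 3^80 ≡ 72 — none is 1, so 3 is a primitive root.
So 3 is the smallest generator of (Z/401Z)^×.

3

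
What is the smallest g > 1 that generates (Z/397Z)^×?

φ(397) = 397 − 1 = 396 = 2^2 · 3^2 · 11.
Test candidates g = 2, 3, … against the prime factors q ∈ {2, 3, 11} of φ(397): g is a generator iff g^(396/q) ≢ 1 for every such q.
g = 2: 2^198 ≡ 396; 2^132 ≡ 1 — hits 1, so not a primitive root.
g = 3: 3^198 ≡ 1 — hits 1, so not a primitive root.
g = 4: 4^198 ≡ 1 — hits 1, so not a primitive root.
g = 5: 5^198 ≡ 396; 5^132 ≡ 362; 5^36 ≡ 290 — none is 1, so 5 is a primitive root.
So 5 is the smallest generator of (Z/397Z)^×.

5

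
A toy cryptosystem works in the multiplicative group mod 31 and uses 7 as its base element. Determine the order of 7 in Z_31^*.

By Lagrange's theorem, ord_31(7) divides φ(31) = 31 − 1 = 30 = 2 · 3 · 5.
Divisors of 30: 1, 2, 3, 5, 6, 10, 15, 30.
Compute 7^d (mod 31) for the divisors d until we hit 1:
7^1 ≡ 7 (mod 31)
7^2 ≡ 18 (mod 31)
7^3 ≡ 2 (mod 31)
7^5 ≡ 5 (mod 31)
7^6 ≡ 4 (mod 31)
7^10 ≡ 25 (mod 31)
7^15 ≡ 1 (mod 31) ✓
The smallest such exponent is 15, so the order of 7 is 15.

15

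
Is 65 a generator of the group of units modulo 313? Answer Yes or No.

φ(313) = 313 − 1 = 312 = 2^3 · 3 · 13.
Test 65^(312/q) mod 313 for each prime factor q of 312:
65^156 ≡ 312 (mod 313)  [q = 2: ≢ 1 ✓]
65^104 ≡ 214 (mod 313)  [q = 3: ≢ 1 ✓]
65^24 ≡ 58 (mod 313)  [q = 13: ≢ 1 ✓]
None equal 1, so ord_313(65) = 312: 65 is a primitive root.

Yes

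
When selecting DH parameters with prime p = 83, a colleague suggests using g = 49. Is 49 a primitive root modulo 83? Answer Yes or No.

φ(83) = 83 − 1 = 82 = 2 · 41.
It suffices to check that the order of 49 is not a proper divisor of 82: compute 49^(82/q) for q ∈ {2, 41}.
49^41 ≡ 1 (mod 83)  [q = 2: ≡ 1 ✗]
49^2 ≡ 77 (mod 83)  [q = 41: ≢ 1 ✓]
Since 49^41 ≡ 1, the order of 49 divides 41 < 82, so 49 is not a primitive root.

No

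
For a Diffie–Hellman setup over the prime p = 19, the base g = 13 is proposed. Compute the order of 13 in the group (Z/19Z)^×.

The order of 13 must divide φ(19) = 19 − 1 = 18 = 2 · 3^2.
Divisors of 18: 1, 2, 3, 6, 9, 18.
Evaluate successive powers at the divisors of 18:
13^1 ≡ 13 (mod 19)
13^2 ≡ 17 (mod 19)
13^3 ≡ 12 (mod 19)
13^6 ≡ 11 (mod 19)
13^9 ≡ 18 (mod 19)
13^18 ≡ 1 (mod 19) ✓
Therefore the multiplicative order of 13 modulo 19 is 18.

18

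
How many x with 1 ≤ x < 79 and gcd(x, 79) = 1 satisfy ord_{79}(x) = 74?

φ(79) = 79 − 1 = 78 = 2 · 3 · 13.
Since (Z/79Z)^× is cyclic of order 78, the number of elements of order d is φ(d) when d | 78 and 0 otherwise.
Since 74 ∤ 78, the count is 0.

0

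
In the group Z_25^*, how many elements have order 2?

1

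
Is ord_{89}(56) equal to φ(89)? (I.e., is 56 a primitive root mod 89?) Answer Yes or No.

Yes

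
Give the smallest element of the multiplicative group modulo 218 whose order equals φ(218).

11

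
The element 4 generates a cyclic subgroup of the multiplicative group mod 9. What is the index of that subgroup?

2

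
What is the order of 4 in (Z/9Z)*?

By Lagrange's theorem, ord_9(4) divides φ(9) = φ(3^2) = 3·(3−1) = 6 = 2 · 3.
Divisors of 6: 1, 2, 3, 6.
Check 4^d mod 9 for each divisor in increasing order:
4^1 ≡ 4
4^2 ≡ 7
4^3 ≡ 1
So ord_9(4) = 3.

3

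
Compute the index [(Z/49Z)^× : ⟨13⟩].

3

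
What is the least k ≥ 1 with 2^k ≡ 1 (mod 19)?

The order of 2 must divide φ(19) = 19 − 1 = 18 = 2 · 3^2.
Divisors of 18: 1, 2, 3, 6, 9, 18.
Test each divisor d:
2^1 ≡ 2 (mod 19)
2^2 ≡ 4 (mod 19)
2^3 ≡ 8 (mod 19)
2^6 ≡ 7 (mod 19)
2^9 ≡ 18 (mod 19)
2^18 ≡ 1 (mod 19) ✓
Hence ord(2) = 18.

18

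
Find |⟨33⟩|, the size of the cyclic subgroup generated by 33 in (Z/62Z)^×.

5

By Lagrange's theorem, ord_62(33) divides φ(62) = φ(2)·φ(31) = 1·30 = 30 = 2 · 3 · 5.
Divisors of 30: 1, 2, 3, 5, 6, 10, 15, 30.
Check 33^d mod 62 for each divisor in increasing order:
33^1 ≡ 33 (mod 62)
33^2 ≡ 35 (mod 62)
33^3 ≡ 39 (mod 62)
33^5 ≡ 1 (mod 62) ✓
The smallest such exponent is 5, so the order of 33 is 5.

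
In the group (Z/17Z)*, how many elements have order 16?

φ(17) = 17 − 1 = 16 = 2^4.
Since (Z/17Z)^× is cyclic of order 16, the number of elements of order d is φ(d) when d | 16 and 0 otherwise.
16 = 2^4 divides 16, and φ(16) = 8.

8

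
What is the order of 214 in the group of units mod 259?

12

By Lagrange's theorem, ord_259(214) divides φ(259) = φ(7·37) = (7−1)·(37−1) = 6·36 = 216 = 2^3 · 3^3.
Divisors of 216: 1, 2, 3, 4, 6, 8, 9, 12, 18, 24, 27, 36, 54, 72, 108, 216.
Compute 214^d (mod 259) for the divisors d until we hit 1:
214^1 ≡ 214 (mod 259)
214^2 ≡ 212 (mod 259)
214^3 ≡ 43 (mod 259)
214^4 ≡ 137 (mod 259)
214^6 ≡ 36 (mod 259)
214^8 ≡ 121 (mod 259)
214^9 ≡ 253 (mod 259)
214^12 ≡ 1 (mod 259) ✓
So ord_259(214) = 12.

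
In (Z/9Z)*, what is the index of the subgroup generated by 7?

2

ord(7) | φ(9) = φ(3^2) = 3·(3−1) = 6 = 2 · 3.
Divisors of 6: 1, 2, 3, 6.
Compute 7^d (mod 9) for the divisors d until we hit 1:
7^1 ≡ 7 (mod 9)
7^2 ≡ 4 (mod 9)
7^3 ≡ 1 (mod 9) ✓
The order of 7 is 3, so the subgroup it generates has 3 elements.
[(Z/9Z)^× : ⟨7⟩] = 6/3 = 2.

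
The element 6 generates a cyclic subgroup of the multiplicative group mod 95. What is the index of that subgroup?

ord(6) | φ(95) = φ(5·19) = (5−1)·(19−1) = 4·18 = 72 = 2^3 · 3^2.
Divisors of 72: 1, 2, 3, 4, 6, 8, 9, 12, 18, 24, 36, 72.
Evaluate successive powers at the divisors of 72:
6^1 ≡ 6
6^2 ≡ 36
6^3 ≡ 26
6^4 ≡ 61
6^6 ≡ 11
6^8 ≡ 16
6^9 ≡ 1
Thus |⟨6⟩| = ord(6) = 9.
Index = |(Z/95Z)^×| / |⟨6⟩| = 72 / 9 = 8.

8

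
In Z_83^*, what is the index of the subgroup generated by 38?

2

By Lagrange's theorem, ord_83(38) divides φ(83) = 83 − 1 = 82 = 2 · 41.
Divisors of 82: 1, 2, 41, 82.
Test each divisor d:
38^1 ≡ 38 (mod 83)
38^2 ≡ 33 (mod 83)
38^41 ≡ 1 (mod 83) ✓
So ord_83(38) = 41, hence |⟨38⟩| = 41.
[(Z/83Z)^× : ⟨38⟩] = 82/41 = 2.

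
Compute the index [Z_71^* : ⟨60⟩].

2

The order of 60 must divide φ(71) = 71 − 1 = 70 = 2 · 5 · 7.
Divisors of 70: 1, 2, 5, 7, 10, 14, 35, 70.
Evaluate successive powers at the divisors of 70:
60^1 ≡ 60 (mod 71)
60^2 ≡ 50 (mod 71)
60^5 ≡ 48 (mod 71)
60^7 ≡ 57 (mod 71)
60^10 ≡ 32 (mod 71)
60^14 ≡ 54 (mod 71)
60^35 ≡ 1 (mod 71) ✓
So ord_71(60) = 35, hence |⟨60⟩| = 35.
[(Z/71Z)^× : ⟨60⟩] = 70/35 = 2.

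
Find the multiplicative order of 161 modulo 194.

8

Since 161 ∈ (Z/194Z)^×, its order divides φ(194) = φ(2)·φ(97) = 1·96 = 96 = 2^5 · 3.
Divisors of 96: 1, 2, 3, 4, 6, 8, 12, 16, 24, 32, 48, 96.
Compute 161^d (mod 194) for the divisors d until we hit 1:
161^1 ≡ 161
161^2 ≡ 119
161^3 ≡ 147
161^4 ≡ 193
161^6 ≡ 75
161^8 ≡ 1
Therefore the multiplicative order of 161 modulo 194 is 8.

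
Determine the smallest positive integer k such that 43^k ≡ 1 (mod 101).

Since 43 ∈ (Z/101Z)^×, its order divides φ(101) = 101 − 1 = 100 = 2^2 · 5^2.
Divisors of 100: 1, 2, 4, 5, 10, 20, 25, 50, 100.
Evaluate successive powers at the divisors of 100:
43^1 ≡ 43
43^2 ≡ 31
43^4 ≡ 52
43^5 ≡ 14
43^10 ≡ 95
43^20 ≡ 36
43^25 ≡ 100
43^50 ≡ 1
So ord_101(43) = 50.

50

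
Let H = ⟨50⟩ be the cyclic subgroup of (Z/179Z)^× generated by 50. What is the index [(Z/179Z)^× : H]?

1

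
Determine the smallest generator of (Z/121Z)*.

φ(121) = φ(11^2) = 11·(11−1) = 110 = 2 · 5 · 11.
Test candidates g = 2, 3, … against the prime factors q ∈ {2, 5, 11} of φ(121): g is a generator iff g^(110/q) ≢ 1 for every such q.
g = 2: 2^55 ≡ 120; 2^22 ≡ 81; 2^10 ≡ 56 — none is 1, so 2 is a primitive root.
Hence the least primitive root of 121 is 2.

2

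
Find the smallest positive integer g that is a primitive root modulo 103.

5

φ(103) = 103 − 1 = 102 = 2 · 3 · 17.
g is a primitive root iff g^(102/q) ≢ 1 (mod 103) for each prime q ∈ {2, 3, 17}.
g = 2: 2^51 ≡ 1 — hits 1, so not a primitive root.
g = 3: 3^51 ≡ 102; 3^34 ≡ 1 — hits 1, so not a primitive root.
g = 4: 4^51 ≡ 1 — hits 1, so not a primitive root.
g = 5: 5^51 ≡ 102; 5^34 ≡ 56; 5^6 ≡ 72 — none is 1, so 5 is a primitive root.
The smallest primitive root modulo 103 is 5.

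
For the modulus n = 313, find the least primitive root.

φ(313) = 313 − 1 = 312 = 2^3 · 3 · 13.
g is a primitive root iff g^(312/q) ≢ 1 (mod 313) for each prime q ∈ {2, 3, 13}.
g = 2: 2^156 ≡ 1 — hits 1, so not a primitive root.
g = 3: 3^156 ≡ 1 — hits 1, so not a primitive root.
g = 4: 4^156 ≡ 1 — hits 1, so not a primitive root.
g = 5: 5^156 ≡ 312; 5^104 ≡ 1 — hits 1, so not a primitive root.
g = 6: 6^156 ≡ 1 — hits 1, so not a primitive root.
g = 7: 7^156 ≡ 312; 7^104 ≡ 1 — hits 1, so not a primitive root.
g = 8: 8^156 ≡ 1 — hits 1, so not a primitive root.
g = 9: 9^156 ≡ 1 — hits 1, so not a primitive root.
g = 10: 10^156 ≡ 312; 10^104 ≡ 214; 10^24 ≡ 103 — none is 1, so 10 is a primitive root.
So 10 is the smallest generator of (Z/313Z)^×.

10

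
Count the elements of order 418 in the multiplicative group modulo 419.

180

φ(419) = 419 − 1 = 418 = 2 · 11 · 19.
(Z/419Z)^× is cyclic (|G| = 418); a cyclic group of order m has exactly φ(d) elements of each order d | m, and none otherwise.
418 = 2 · 11 · 19 divides 418, and φ(418) = 180.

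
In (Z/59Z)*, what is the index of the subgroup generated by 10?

1

By Lagrange's theorem, ord_59(10) divides φ(59) = 59 − 1 = 58 = 2 · 29.
Divisors of 58: 1, 2, 29, 58.
Evaluate successive powers at the divisors of 58:
10^1 ≡ 10
10^2 ≡ 41
10^29 ≡ 58
10^58 ≡ 1
The order of 10 is 58, so the subgroup it generates has 58 elements.
[(Z/59Z)^× : ⟨10⟩] = 58/58 = 1.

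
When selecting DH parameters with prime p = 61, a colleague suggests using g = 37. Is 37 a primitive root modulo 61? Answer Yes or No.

No

φ(61) = 61 − 1 = 60 = 2^2 · 3 · 5.
It suffices to check that the order of 37 is not a proper divisor of 60: compute 37^(60/q) for q ∈ {2, 3, 5}.
37^30 ≡ 60 (mod 61)  [q = 2: ≢ 1 ✓]
37^20 ≡ 1 (mod 61)  [q = 3: ≡ 1 ✗]
37^12 ≡ 34 (mod 61)  [q = 5: ≢ 1 ✓]
Since 37^20 ≡ 1, the order of 37 divides 20 < 60, so 37 is not a primitive root.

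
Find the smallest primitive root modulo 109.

6

φ(109) = 109 − 1 = 108 = 2^2 · 3^3.
g is a primitive root iff g^(108/q) ≢ 1 (mod 109) for each prime q ∈ {2, 3}.
g = 2: 2^54 ≡ 108; 2^36 ≡ 1 — hits 1, so not a primitive root.
g = 3: 3^54 ≡ 1 — hits 1, so not a primitive root.
g = 4: 4^54 ≡ 1 — hits 1, so not a primitive root.
g = 5: 5^54 ≡ 1 — hits 1, so not a primitive root.
g = 6: 6^54 ≡ 108; 6^36 ≡ 63 — none is 1, so 6 is a primitive root.
Hence the least primitive root of 109 is 6.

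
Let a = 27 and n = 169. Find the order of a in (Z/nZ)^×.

By Lagrange's theorem, ord_169(27) divides φ(169) = φ(13^2) = 13·(13−1) = 156 = 2^2 · 3 · 13.
Divisors of 156: 1, 2, 3, 4, 6, 12, 13, 26, 39, 52, 78, 156.
Check 27^d mod 169 for each divisor in increasing order:
27^1 ≡ 27
27^2 ≡ 53
27^3 ≡ 79
27^4 ≡ 105
27^6 ≡ 157
27^12 ≡ 144
27^13 ≡ 1
Hence ord(27) = 13.

13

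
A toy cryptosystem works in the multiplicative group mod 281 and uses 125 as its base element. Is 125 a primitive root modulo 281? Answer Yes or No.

No

φ(281) = 281 − 1 = 280 = 2^3 · 5 · 7.
125 is a primitive root mod 281 iff 125^(φ(281)/q) ≢ 1 for every prime q | φ(281), i.e. q ∈ {2, 5, 7}.
125^140 ≡ 1 (mod 281)  [q = 2: ≡ 1 ✗]
125^56 ≡ 153 (mod 281)  [q = 5: ≢ 1 ✓]
125^40 ≡ 59 (mod 281)  [q = 7: ≢ 1 ✓]
The check at q = 2 fails, so 125 generates a proper subgroup.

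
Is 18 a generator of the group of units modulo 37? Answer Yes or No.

Yes

φ(37) = 37 − 1 = 36 = 2^2 · 3^2.
It suffices to check that the order of 18 is not a proper divisor of 36: compute 18^(36/q) for q ∈ {2, 3}.
18^18 ≡ 36 (mod 37)  [q = 2: ≢ 1 ✓]
18^12 ≡ 10 (mod 37)  [q = 3: ≢ 1 ✓]
All checks pass, so 18 has order 36 and is a primitive root modulo 37.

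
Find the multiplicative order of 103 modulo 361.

By Lagrange's theorem, ord_361(103) divides φ(361) = φ(19^2) = 19·(19−1) = 342 = 2 · 3^2 · 19.
Divisors of 342: 1, 2, 3, 6, 9, 18, 19, 38, 57, 114, 171, 342.
Compute 103^d (mod 361) for the divisors d until we hit 1:
103^1 ≡ 103 (mod 361)
103^2 ≡ 140 (mod 361)
103^3 ≡ 341 (mod 361)
103^6 ≡ 39 (mod 361)
103^9 ≡ 303 (mod 361)
103^18 ≡ 115 (mod 361)
103^19 ≡ 293 (mod 361)
103^38 ≡ 292 (mod 361)
103^57 ≡ 360 (mod 361)
103^114 ≡ 1 (mod 361) ✓
Hence ord(103) = 114.

114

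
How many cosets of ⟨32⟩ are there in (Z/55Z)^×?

ord(32) | φ(55) = φ(5·11) = (5−1)·(11−1) = 4·10 = 40 = 2^3 · 5.
Divisors of 40: 1, 2, 4, 5, 8, 10, 20, 40.
Test each divisor d:
32^1 ≡ 32
32^2 ≡ 34
32^4 ≡ 1
Thus |⟨32⟩| = ord(32) = 4.
Index = |(Z/55Z)^×| / |⟨32⟩| = 40 / 4 = 10.

10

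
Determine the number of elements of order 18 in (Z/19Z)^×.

φ(19) = 19 − 1 = 18 = 2 · 3^2.
(Z/19Z)^× is cyclic (|G| = 18); a cyclic group of order m has exactly φ(d) elements of each order d | m, and none otherwise.
18 = 2 · 3^2 divides 18, and φ(18) = 6.

6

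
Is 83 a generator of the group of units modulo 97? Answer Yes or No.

Yes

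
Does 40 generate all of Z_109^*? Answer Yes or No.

φ(109) = 109 − 1 = 108 = 2^2 · 3^3.
It suffices to check that the order of 40 is not a proper divisor of 108: compute 40^(108/q) for q ∈ {2, 3}.
40^54 ≡ 108 (mod 109)  [q = 2: ≢ 1 ✓]
40^36 ≡ 63 (mod 109)  [q = 3: ≢ 1 ✓]
All checks pass, so 40 has order 108 and is a primitive root modulo 109.

Yes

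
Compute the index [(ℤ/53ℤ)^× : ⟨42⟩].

4

Since 42 ∈ (Z/53Z)^×, its order divides φ(53) = 53 − 1 = 52 = 2^2 · 13.
Divisors of 52: 1, 2, 4, 13, 26, 52.
Test each divisor d:
42^1 ≡ 42 (mod 53)
42^2 ≡ 15 (mod 53)
42^4 ≡ 13 (mod 53)
42^13 ≡ 1 (mod 53) ✓
So ord_53(42) = 13, hence |⟨42⟩| = 13.
Index = |(Z/53Z)^×| / |⟨42⟩| = 52 / 13 = 4.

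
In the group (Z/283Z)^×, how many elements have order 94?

46

φ(283) = 283 − 1 = 282 = 2 · 3 · 47.
(Z/283Z)^× is cyclic (|G| = 282); a cyclic group of order m has exactly φ(d) elements of each order d | m, and none otherwise.
94 = 2 · 47 divides 282, and φ(94) = 46.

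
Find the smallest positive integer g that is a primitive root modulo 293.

2

φ(293) = 293 − 1 = 292 = 2^2 · 73.
Test candidates g = 2, 3, … against the prime factors q ∈ {2, 73} of φ(293): g is a generator iff g^(292/q) ≢ 1 for every such q.
g = 2: 2^146 ≡ 292; 2^4 ≡ 16 — none is 1, so 2 is a primitive root.
The smallest primitive root modulo 293 is 2.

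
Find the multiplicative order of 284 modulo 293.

ord(284) | φ(293) = 293 − 1 = 292 = 2^2 · 73.
Divisors of 292: 1, 2, 4, 73, 146, 292.
Compute 284^d (mod 293) for the divisors d until we hit 1:
284^1 ≡ 284
284^2 ≡ 81
284^4 ≡ 115
284^73 ≡ 1
So ord_293(284) = 73.

73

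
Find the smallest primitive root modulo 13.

2

φ(13) = 13 − 1 = 12 = 2^2 · 3.
Test candidates g = 2, 3, … against the prime factors q ∈ {2, 3} of φ(13): g is a generator iff g^(12/q) ≢ 1 for every such q.
g = 2: 2^6 ≡ 12; 2^4 ≡ 3 — none is 1, so 2 is a primitive root.
The smallest primitive root modulo 13 is 2.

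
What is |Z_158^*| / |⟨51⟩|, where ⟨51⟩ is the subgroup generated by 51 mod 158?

Since 51 ∈ (Z/158Z)^×, its order divides φ(158) = φ(2)·φ(79) = 1·78 = 78 = 2 · 3 · 13.
Divisors of 78: 1, 2, 3, 6, 13, 26, 39, 78.
Compute 51^d (mod 158) for the divisors d until we hit 1:
51^1 ≡ 51
51^2 ≡ 73
51^3 ≡ 89
51^6 ≡ 21
51^13 ≡ 55
51^26 ≡ 23
51^39 ≡ 1
Thus |⟨51⟩| = ord(51) = 39.
[(Z/158Z)^× : ⟨51⟩] = 78/39 = 2.

2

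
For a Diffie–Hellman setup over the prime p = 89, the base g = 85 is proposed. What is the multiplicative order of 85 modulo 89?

Since 85 ∈ (Z/89Z)^×, its order divides φ(89) = 89 − 1 = 88 = 2^3 · 11.
Divisors of 88: 1, 2, 4, 8, 11, 22, 44, 88.
Evaluate successive powers at the divisors of 88:
85^1 ≡ 85 (mod 89)
85^2 ≡ 16 (mod 89)
85^4 ≡ 78 (mod 89)
85^8 ≡ 32 (mod 89)
85^11 ≡ 88 (mod 89)
85^22 ≡ 1 (mod 89) ✓
Hence ord(85) = 22.

22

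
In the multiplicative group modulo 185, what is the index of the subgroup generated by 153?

4

The order of 153 must divide φ(185) = φ(5·37) = (5−1)·(37−1) = 4·36 = 144 = 2^4 · 3^2.
Divisors of 144: 1, 2, 3, 4, 6, 8, 9, 12, 16, 18, 24, 36, 48, 72, 144.
Evaluate successive powers at the divisors of 144:
153^1 ≡ 153 (mod 185)
153^2 ≡ 99 (mod 185)
153^3 ≡ 162 (mod 185)
153^4 ≡ 181 (mod 185)
153^6 ≡ 159 (mod 185)
153^8 ≡ 16 (mod 185)
153^9 ≡ 43 (mod 185)
153^12 ≡ 121 (mod 185)
153^16 ≡ 71 (mod 185)
153^18 ≡ 184 (mod 185)
153^24 ≡ 26 (mod 185)
153^36 ≡ 1 (mod 185) ✓
So ord_185(153) = 36, hence |⟨153⟩| = 36.
The index is φ(185) / ord(153) = 144 / 36 = 4.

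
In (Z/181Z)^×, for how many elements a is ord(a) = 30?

8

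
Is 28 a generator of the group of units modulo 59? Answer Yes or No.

φ(59) = 59 − 1 = 58 = 2 · 29.
It suffices to check that the order of 28 is not a proper divisor of 58: compute 28^(58/q) for q ∈ {2, 29}.
28^29 ≡ 1 (mod 59)  [q = 2: ≡ 1 ✗]
28^2 ≡ 17 (mod 59)  [q = 29: ≢ 1 ✓]
28^29 ≡ 1 shows ord(28) | 29, strictly less than φ(59); not a primitive root.

No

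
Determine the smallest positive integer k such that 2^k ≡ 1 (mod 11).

10

Since 2 ∈ (Z/11Z)^×, its order divides φ(11) = 11 − 1 = 10 = 2 · 5.
Divisors of 10: 1, 2, 5, 10.
Evaluate successive powers at the divisors of 10:
2^1 ≡ 2
2^2 ≡ 4
2^5 ≡ 10
2^10 ≡ 1
The smallest such exponent is 10, so the order of 2 is 10.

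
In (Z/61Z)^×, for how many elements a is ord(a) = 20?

φ(61) = 61 − 1 = 60 = 2^2 · 3 · 5.
In a cyclic group of order 60, there are φ(d) elements of order d for each divisor d of 60, and zero for non-divisors.
20 = 2^2 · 5 divides 60, and φ(20) = 8.

8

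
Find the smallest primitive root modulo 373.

φ(373) = 373 − 1 = 372 = 2^2 · 3 · 31.
Test candidates g = 2, 3, … against the prime factors q ∈ {2, 3, 31} of φ(373): g is a generator iff g^(372/q) ≢ 1 for every such q.
g = 2: 2^186 ≡ 372; 2^124 ≡ 284; 2^12 ≡ 366 — none is 1, so 2 is a primitive root.
Hence the least primitive root of 373 is 2.

2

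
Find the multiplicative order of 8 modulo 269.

268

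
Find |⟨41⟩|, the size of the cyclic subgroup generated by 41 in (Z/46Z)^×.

11

By Lagrange's theorem, ord_46(41) divides φ(46) = φ(2)·φ(23) = 1·22 = 22 = 2 · 11.
Divisors of 22: 1, 2, 11, 22.
Compute 41^d (mod 46) for the divisors d until we hit 1:
41^1 ≡ 41
41^2 ≡ 25
41^11 ≡ 1
So ord_46(41) = 11.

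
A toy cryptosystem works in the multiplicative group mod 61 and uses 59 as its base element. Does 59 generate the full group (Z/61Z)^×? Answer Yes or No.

Yes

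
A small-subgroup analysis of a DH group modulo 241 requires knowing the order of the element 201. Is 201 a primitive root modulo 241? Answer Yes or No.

No

φ(241) = 241 − 1 = 240 = 2^4 · 3 · 5.
It suffices to check that the order of 201 is not a proper divisor of 240: compute 201^(240/q) for q ∈ {2, 3, 5}.
201^120 ≡ 1 (mod 241)  [q = 2: ≡ 1 ✗]
201^80 ≡ 1 (mod 241)  [q = 3: ≡ 1 ✗]
201^48 ≡ 205 (mod 241)  [q = 5: ≢ 1 ✓]
The check at q = 2 fails, so 201 generates a proper subgroup.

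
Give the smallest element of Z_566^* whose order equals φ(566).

φ(566) = φ(2)·φ(283) = 1·282 = 282 = 2 · 3 · 47.
Test candidates g = 2, 3, … against the prime factors q ∈ {2, 3, 47} of φ(566): g is a generator iff g^(282/q) ≢ 1 for every such q.
g = 2: gcd(2, 566) = 2 > 1, not a unit — skip.
g = 3: 3^141 ≡ 565; 3^94 ≡ 521; 3^6 ≡ 163 — none is 1, so 3 is a primitive root.
The smallest primitive root modulo 566 is 3.

3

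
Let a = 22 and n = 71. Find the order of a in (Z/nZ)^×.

Since 22 ∈ (Z/71Z)^×, its order divides φ(71) = 71 − 1 = 70 = 2 · 5 · 7.
Divisors of 70: 1, 2, 5, 7, 10, 14, 35, 70.
Check 22^d mod 71 for each divisor in increasing order:
22^1 ≡ 22 (mod 71)
22^2 ≡ 58 (mod 71)
22^5 ≡ 26 (mod 71)
22^7 ≡ 17 (mod 71)
22^10 ≡ 37 (mod 71)
22^14 ≡ 5 (mod 71)
22^35 ≡ 70 (mod 71)
22^70 ≡ 1 (mod 71) ✓
Hence ord(22) = 70.

70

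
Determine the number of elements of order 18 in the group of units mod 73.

6

φ(73) = 73 − 1 = 72 = 2^3 · 3^2.
(Z/73Z)^× is cyclic (|G| = 72); a cyclic group of order m has exactly φ(d) elements of each order d | m, and none otherwise.
18 = 2 · 3^2 divides 72, and φ(18) = 6.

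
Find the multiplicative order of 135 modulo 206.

51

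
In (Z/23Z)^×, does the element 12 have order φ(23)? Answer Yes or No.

No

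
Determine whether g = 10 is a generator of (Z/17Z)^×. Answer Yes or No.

φ(17) = 17 − 1 = 16 = 2^4.
Test 10^(16/q) mod 17 for each prime factor q of 16:
10^8 ≡ 16 (mod 17)  [q = 2: ≢ 1 ✓]
Every test exponent gives a nontrivial residue, hence 10 generates the full group.

Yes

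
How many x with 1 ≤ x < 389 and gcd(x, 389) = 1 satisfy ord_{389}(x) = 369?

0

φ(389) = 389 − 1 = 388 = 2^2 · 97.
(Z/389Z)^× is cyclic (|G| = 388); a cyclic group of order m has exactly φ(d) elements of each order d | m, and none otherwise.
Here 388 is not a multiple of 369, so there are no elements of order 369.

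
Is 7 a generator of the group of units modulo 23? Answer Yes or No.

Yes

φ(23) = 23 − 1 = 22 = 2 · 11.
An element g generates (Z/23Z)^× iff g^(22/q) ≢ 1 (mod 23) for each prime q ∈ {2, 11}.
7^11 ≡ 22 (mod 23)  [q = 2: ≢ 1 ✓]
7^2 ≡ 3 (mod 23)  [q = 11: ≢ 1 ✓]
Every test exponent gives a nontrivial residue, hence 7 generates the full group.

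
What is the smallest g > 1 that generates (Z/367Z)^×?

6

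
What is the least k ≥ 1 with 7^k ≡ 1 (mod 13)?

12

The order of 7 must divide φ(13) = 13 − 1 = 12 = 2^2 · 3.
Divisors of 12: 1, 2, 3, 4, 6, 12.
Compute 7^d (mod 13) for the divisors d until we hit 1:
7^1 ≡ 7
7^2 ≡ 10
7^3 ≡ 5
7^4 ≡ 9
7^6 ≡ 12
7^12 ≡ 1
Therefore the multiplicative order of 7 modulo 13 is 12.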